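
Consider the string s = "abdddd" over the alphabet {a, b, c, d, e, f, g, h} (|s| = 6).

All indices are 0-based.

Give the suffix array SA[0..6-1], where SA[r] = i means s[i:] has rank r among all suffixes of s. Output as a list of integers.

sorted suffixes:
  #0 SA[0]=0  'abdddd'
  #1 SA[1]=1  'bdddd'
  #2 SA[2]=5  'd'
  #3 SA[3]=4  'dd'
  #4 SA[4]=3  'ddd'
  #5 SA[5]=2  'dddd'

[0, 1, 5, 4, 3, 2]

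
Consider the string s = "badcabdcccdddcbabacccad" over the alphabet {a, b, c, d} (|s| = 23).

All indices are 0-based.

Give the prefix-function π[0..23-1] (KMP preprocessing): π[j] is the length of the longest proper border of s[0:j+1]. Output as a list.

[0, 0, 0, 0, 0, 1, 0, 0, 0, 0, 0, 0, 0, 0, 1, 2, 1, 2, 0, 0, 0, 0, 0]

π[0] = 0
j=1 s[j]='a': π[1]=0 (border '')
j=2 s[j]='d': π[2]=0 (border '')
j=3 s[j]='c': π[3]=0 (border '')
j=4 s[j]='a': π[4]=0 (border '')
j=5 s[j]='b': π[5]=1 (border 'b')
j=6 s[j]='d': k: 1→0; π[6]=0 (border '')
j=7 s[j]='c': π[7]=0 (border '')
j=8 s[j]='c': π[8]=0 (border '')
j=9 s[j]='c': π[9]=0 (border '')
j=10 s[j]='d': π[10]=0 (border '')
j=11 s[j]='d': π[11]=0 (border '')
j=12 s[j]='d': π[12]=0 (border '')
j=13 s[j]='c': π[13]=0 (border '')
j=14 s[j]='b': π[14]=1 (border 'b')
j=15 s[j]='a': π[15]=2 (border 'ba')
j=16 s[j]='b': k: 2→0; π[16]=1 (border 'b')
j=17 s[j]='a': π[17]=2 (border 'ba')
j=18 s[j]='c': k: 2→0; π[18]=0 (border '')
j=19 s[j]='c': π[19]=0 (border '')
j=20 s[j]='c': π[20]=0 (border '')
j=21 s[j]='a': π[21]=0 (border '')
j=22 s[j]='d': π[22]=0 (border '')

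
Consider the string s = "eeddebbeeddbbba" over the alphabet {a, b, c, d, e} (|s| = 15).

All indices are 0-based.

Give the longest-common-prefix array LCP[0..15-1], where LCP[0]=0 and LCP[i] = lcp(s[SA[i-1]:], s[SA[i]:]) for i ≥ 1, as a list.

[0, 0, 1, 2, 2, 1, 0, 1, 2, 1, 0, 1, 3, 1, 4]

sorted suffixes:
  #0 SA[0]=14  'a'
  #1 SA[1]=13  'ba'
  #2 SA[2]=12  'bba'
  #3 SA[3]=11  'bbba'
  #4 SA[4]=5  'bbeeddbbba'
  #5 SA[5]=6  'beeddbbba'
  #6 SA[6]=10  'dbbba'
  #7 SA[7]=9  'ddbbba'
  #8 SA[8]=2  'ddebbeeddbbba'
  #9 SA[9]=3  'debbeeddbbba'
  #10 SA[10]=4  'ebbeeddbbba'
  #11 SA[11]=8  'eddbbba'
  #12 SA[12]=1  'eddebbeeddbbba'
  #13 SA[13]=7  'eeddbbba'
  #14 SA[14]=0  'eeddebbeeddbbba'

SA = [14, 13, 12, 11, 5, 6, 10, 9, 2, 3, 4, 8, 1, 7, 0]
[i] adj suffixes → lcp
  [1] 14/13 → 0 ('')
  [2] 13/12 → 1 ('b')
  [3] 12/11 → 2 ('bb')
  [4] 11/5 → 2 ('bb')
  [5] 5/6 → 1 ('b')
  [6] 6/10 → 0 ('')
  [7] 10/9 → 1 ('d')
  [8] 9/2 → 2 ('dd')
  [9] 2/3 → 1 ('d')
  [10] 3/4 → 0 ('')
  [11] 4/8 → 1 ('e')
  [12] 8/1 → 3 ('edd')
  [13] 1/7 → 1 ('e')
  [14] 7/0 → 4 ('eedd')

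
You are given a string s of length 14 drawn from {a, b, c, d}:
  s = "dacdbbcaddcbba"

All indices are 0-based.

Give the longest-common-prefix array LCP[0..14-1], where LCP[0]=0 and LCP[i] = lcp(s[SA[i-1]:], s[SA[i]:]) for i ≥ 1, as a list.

[0, 1, 1, 0, 1, 2, 1, 0, 1, 1, 0, 1, 1, 1]

rank→(start, suffix):
  0 → (13, 'a')
  1 → (1, 'acdbbcaddcbba')
  2 → (7, 'addcbba')
  3 → (12, 'ba')
  4 → (11, 'bba')
  5 → (4, 'bbcaddcbba')
  6 → (5, 'bcaddcbba')
  7 → (6, 'caddcbba')
  8 → (10, 'cbba')
  9 → (2, 'cdbbcaddcbba')
  10 → (0, 'dacdbbcaddcbba')
  11 → (3, 'dbbcaddcbba')
  12 → (9, 'dcbba')
  13 → (8, 'ddcbba')

SA = [13, 1, 7, 12, 11, 4, 5, 6, 10, 2, 0, 3, 9, 8]
[i] adj suffixes → lcp
  [1] 13/1 → 1 ('a')
  [2] 1/7 → 1 ('a')
  [3] 7/12 → 0 ('')
  [4] 12/11 → 1 ('b')
  [5] 11/4 → 2 ('bb')
  [6] 4/5 → 1 ('b')
  [7] 5/6 → 0 ('')
  [8] 6/10 → 1 ('c')
  [9] 10/2 → 1 ('c')
  [10] 2/0 → 0 ('')
  [11] 0/3 → 1 ('d')
  [12] 3/9 → 1 ('d')
  [13] 9/8 → 1 ('d')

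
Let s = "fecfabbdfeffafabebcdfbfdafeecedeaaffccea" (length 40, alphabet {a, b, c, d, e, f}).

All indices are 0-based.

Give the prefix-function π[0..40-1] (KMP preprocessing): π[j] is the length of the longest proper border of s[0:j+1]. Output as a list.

π[0] = 0
j=1 s[j]='e': π[1]=0 (border '')
j=2 s[j]='c': π[2]=0 (border '')
j=3 s[j]='f': π[3]=1 (border 'f')
j=4 s[j]='a': k: 1→0; π[4]=0 (border '')
j=5 s[j]='b': π[5]=0 (border '')
j=6 s[j]='b': π[6]=0 (border '')
j=7 s[j]='d': π[7]=0 (border '')
j=8 s[j]='f': π[8]=1 (border 'f')
j=9 s[j]='e': π[9]=2 (border 'fe')
j=10 s[j]='f': k: 2→0; π[10]=1 (border 'f')
j=11 s[j]='f': k: 1→0; π[11]=1 (border 'f')
j=12 s[j]='a': k: 1→0; π[12]=0 (border '')
j=13 s[j]='f': π[13]=1 (border 'f')
j=14 s[j]='a': k: 1→0; π[14]=0 (border '')
j=15 s[j]='b': π[15]=0 (border '')
j=16 s[j]='e': π[16]=0 (border '')
j=17 s[j]='b': π[17]=0 (border '')
j=18 s[j]='c': π[18]=0 (border '')
j=19 s[j]='d': π[19]=0 (border '')
j=20 s[j]='f': π[20]=1 (border 'f')
j=21 s[j]='b': k: 1→0; π[21]=0 (border '')
j=22 s[j]='f': π[22]=1 (border 'f')
j=23 s[j]='d': k: 1→0; π[23]=0 (border '')
j=24 s[j]='a': π[24]=0 (border '')
j=25 s[j]='f': π[25]=1 (border 'f')
j=26 s[j]='e': π[26]=2 (border 'fe')
j=27 s[j]='e': k: 2→0; π[27]=0 (border '')
j=28 s[j]='c': π[28]=0 (border '')
j=29 s[j]='e': π[29]=0 (border '')
j=30 s[j]='d': π[30]=0 (border '')
j=31 s[j]='e': π[31]=0 (border '')
j=32 s[j]='a': π[32]=0 (border '')
j=33 s[j]='a': π[33]=0 (border '')
j=34 s[j]='f': π[34]=1 (border 'f')
j=35 s[j]='f': k: 1→0; π[35]=1 (border 'f')
j=36 s[j]='c': k: 1→0; π[36]=0 (border '')
j=37 s[j]='c': π[37]=0 (border '')
j=38 s[j]='e': π[38]=0 (border '')
j=39 s[j]='a': π[39]=0 (border '')

[0, 0, 0, 1, 0, 0, 0, 0, 1, 2, 1, 1, 0, 1, 0, 0, 0, 0, 0, 0, 1, 0, 1, 0, 0, 1, 2, 0, 0, 0, 0, 0, 0, 0, 1, 1, 0, 0, 0, 0]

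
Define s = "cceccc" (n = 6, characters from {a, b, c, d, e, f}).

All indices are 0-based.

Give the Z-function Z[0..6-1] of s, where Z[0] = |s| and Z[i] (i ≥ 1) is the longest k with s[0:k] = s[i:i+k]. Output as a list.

[6, 1, 0, 2, 2, 1]

Z[0]=6
i=1: fresh scan; Z[1]=1 grow→box=[1,2)
i=2: fresh scan; Z[2]=0
i=3: fresh scan; Z[3]=2 grow→box=[3,5)
i=4: min(r-i=1, Z[1]=1)=1; Z[4]=2 grow→box=[4,6)
i=5: min(r-i=1, Z[1]=1)=1; Z[5]=1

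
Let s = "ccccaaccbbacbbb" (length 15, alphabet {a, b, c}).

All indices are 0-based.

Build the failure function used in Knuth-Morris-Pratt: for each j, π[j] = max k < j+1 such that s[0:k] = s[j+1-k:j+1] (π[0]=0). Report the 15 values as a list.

[0, 1, 2, 3, 0, 0, 1, 2, 0, 0, 0, 1, 0, 0, 0]

π[0] = 0
j=1 s[j]='c': π[1]=1 (border 'c')
j=2 s[j]='c': π[2]=2 (border 'cc')
j=3 s[j]='c': π[3]=3 (border 'ccc')
j=4 s[j]='a': k: 3→2→1→0; π[4]=0 (border '')
j=5 s[j]='a': π[5]=0 (border '')
j=6 s[j]='c': π[6]=1 (border 'c')
j=7 s[j]='c': π[7]=2 (border 'cc')
j=8 s[j]='b': k: 2→1→0; π[8]=0 (border '')
j=9 s[j]='b': π[9]=0 (border '')
j=10 s[j]='a': π[10]=0 (border '')
j=11 s[j]='c': π[11]=1 (border 'c')
j=12 s[j]='b': k: 1→0; π[12]=0 (border '')
j=13 s[j]='b': π[13]=0 (border '')
j=14 s[j]='b': π[14]=0 (border '')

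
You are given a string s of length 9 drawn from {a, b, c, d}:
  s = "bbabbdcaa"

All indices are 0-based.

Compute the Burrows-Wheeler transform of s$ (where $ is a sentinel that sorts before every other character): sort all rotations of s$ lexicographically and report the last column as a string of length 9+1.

rank  rotation    last
    0  $bbabbdcaa  a
    1  a$bbabbdca  a
    2  aa$bbabbdc  c
    3  abbdcaa$bb  b
    4  babbdcaa$b  b
    5  bbabbdcaa$  $
    6  bbdcaa$bba  a
    7  bdcaa$bbab  b
    8  caa$bbabbd  d
    9  dcaa$bbabb  b

aacbb$abdb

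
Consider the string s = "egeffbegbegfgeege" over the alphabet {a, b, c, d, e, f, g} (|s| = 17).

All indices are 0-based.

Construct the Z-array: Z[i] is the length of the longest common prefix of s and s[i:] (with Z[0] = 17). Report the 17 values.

Z[0]=17
i=1: fresh scan; Z[1]=0
i=2: fresh scan; Z[2]=1 scan→box=[2,3)
i=3: fresh scan; Z[3]=0
i=4: fresh scan; Z[4]=0
i=5: fresh scan; Z[5]=0
i=6: fresh scan; Z[6]=2 scan→box=[6,8)
i=7: min(r-i=1, Z[1]=0)=0; Z[7]=0
i=8: fresh scan; Z[8]=0
i=9: fresh scan; Z[9]=2 scan→box=[9,11)
i=10: min(r-i=1, Z[1]=0)=0; Z[10]=0
i=11: fresh scan; Z[11]=0
i=12: fresh scan; Z[12]=0
i=13: fresh scan; Z[13]=1 scan→box=[13,14)
i=14: fresh scan; Z[14]=3 scan→box=[14,17)
i=15: min(r-i=2, Z[1]=0)=0; Z[15]=0
i=16: min(r-i=1, Z[2]=1)=1; Z[16]=1

[17, 0, 1, 0, 0, 0, 2, 0, 0, 2, 0, 0, 0, 1, 3, 0, 1]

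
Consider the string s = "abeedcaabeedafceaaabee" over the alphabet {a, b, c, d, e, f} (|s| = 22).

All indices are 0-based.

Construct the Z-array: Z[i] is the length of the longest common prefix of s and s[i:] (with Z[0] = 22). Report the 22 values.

Z[0]=22
i=1: fresh scan; Z[1]=0
i=2: fresh scan; Z[2]=0
i=3: fresh scan; Z[3]=0
i=4: fresh scan; Z[4]=0
i=5: fresh scan; Z[5]=0
i=6: fresh scan; Z[6]=1 extend→box=[6,7)
i=7: fresh scan; Z[7]=5 extend→box=[7,12)
i=8: min(r-i=4, Z[1]=0)=0; Z[8]=0
i=9: min(r-i=3, Z[2]=0)=0; Z[9]=0
i=10: min(r-i=2, Z[3]=0)=0; Z[10]=0
i=11: min(r-i=1, Z[4]=0)=0; Z[11]=0
i=12: fresh scan; Z[12]=1 extend→box=[12,13)
i=13: fresh scan; Z[13]=0
i=14: fresh scan; Z[14]=0
i=15: fresh scan; Z[15]=0
i=16: fresh scan; Z[16]=1 extend→box=[16,17)
i=17: fresh scan; Z[17]=1 extend→box=[17,18)
i=18: fresh scan; Z[18]=4 extend→box=[18,22)
i=19: min(r-i=3, Z[1]=0)=0; Z[19]=0
i=20: min(r-i=2, Z[2]=0)=0; Z[20]=0
i=21: min(r-i=1, Z[3]=0)=0; Z[21]=0

[22, 0, 0, 0, 0, 0, 1, 5, 0, 0, 0, 0, 1, 0, 0, 0, 1, 1, 4, 0, 0, 0]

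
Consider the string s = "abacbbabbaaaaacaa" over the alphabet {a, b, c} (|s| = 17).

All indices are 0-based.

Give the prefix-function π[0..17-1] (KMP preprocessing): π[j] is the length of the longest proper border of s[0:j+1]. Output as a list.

π[0] = 0
j=1 s[j]='b': π[1]=0 (border '')
j=2 s[j]='a': π[2]=1 (border 'a')
j=3 s[j]='c': k: 1→0; π[3]=0 (border '')
j=4 s[j]='b': π[4]=0 (border '')
j=5 s[j]='b': π[5]=0 (border '')
j=6 s[j]='a': π[6]=1 (border 'a')
j=7 s[j]='b': π[7]=2 (border 'ab')
j=8 s[j]='b': k: 2→0; π[8]=0 (border '')
j=9 s[j]='a': π[9]=1 (border 'a')
j=10 s[j]='a': k: 1→0; π[10]=1 (border 'a')
j=11 s[j]='a': k: 1→0; π[11]=1 (border 'a')
j=12 s[j]='a': k: 1→0; π[12]=1 (border 'a')
j=13 s[j]='a': k: 1→0; π[13]=1 (border 'a')
j=14 s[j]='c': k: 1→0; π[14]=0 (border '')
j=15 s[j]='a': π[15]=1 (border 'a')
j=16 s[j]='a': k: 1→0; π[16]=1 (border 'a')

[0, 0, 1, 0, 0, 0, 1, 2, 0, 1, 1, 1, 1, 1, 0, 1, 1]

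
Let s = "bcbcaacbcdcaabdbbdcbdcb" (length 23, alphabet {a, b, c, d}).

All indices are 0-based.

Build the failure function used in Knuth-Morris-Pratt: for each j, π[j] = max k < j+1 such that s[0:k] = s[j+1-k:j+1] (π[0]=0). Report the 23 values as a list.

π[0] = 0
j=1 s[j]='c': π[1]=0 (border '')
j=2 s[j]='b': π[2]=1 (border 'b')
j=3 s[j]='c': π[3]=2 (border 'bc')
j=4 s[j]='a': k: 2→0; π[4]=0 (border '')
j=5 s[j]='a': π[5]=0 (border '')
j=6 s[j]='c': π[6]=0 (border '')
j=7 s[j]='b': π[7]=1 (border 'b')
j=8 s[j]='c': π[8]=2 (border 'bc')
j=9 s[j]='d': k: 2→0; π[9]=0 (border '')
j=10 s[j]='c': π[10]=0 (border '')
j=11 s[j]='a': π[11]=0 (border '')
j=12 s[j]='a': π[12]=0 (border '')
j=13 s[j]='b': π[13]=1 (border 'b')
j=14 s[j]='d': k: 1→0; π[14]=0 (border '')
j=15 s[j]='b': π[15]=1 (border 'b')
j=16 s[j]='b': k: 1→0; π[16]=1 (border 'b')
j=17 s[j]='d': k: 1→0; π[17]=0 (border '')
j=18 s[j]='c': π[18]=0 (border '')
j=19 s[j]='b': π[19]=1 (border 'b')
j=20 s[j]='d': k: 1→0; π[20]=0 (border '')
j=21 s[j]='c': π[21]=0 (border '')
j=22 s[j]='b': π[22]=1 (border 'b')

[0, 0, 1, 2, 0, 0, 0, 1, 2, 0, 0, 0, 0, 1, 0, 1, 1, 0, 0, 1, 0, 0, 1]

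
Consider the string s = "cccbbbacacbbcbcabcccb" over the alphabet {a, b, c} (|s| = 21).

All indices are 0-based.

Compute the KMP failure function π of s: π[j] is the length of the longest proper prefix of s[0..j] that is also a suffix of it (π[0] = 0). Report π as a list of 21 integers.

π[0] = 0
j=1 s[j]='c': π[1]=1 (border 'c')
j=2 s[j]='c': π[2]=2 (border 'cc')
j=3 s[j]='b': k: 2→1→0; π[3]=0 (border '')
j=4 s[j]='b': π[4]=0 (border '')
j=5 s[j]='b': π[5]=0 (border '')
j=6 s[j]='a': π[6]=0 (border '')
j=7 s[j]='c': π[7]=1 (border 'c')
j=8 s[j]='a': k: 1→0; π[8]=0 (border '')
j=9 s[j]='c': π[9]=1 (border 'c')
j=10 s[j]='b': k: 1→0; π[10]=0 (border '')
j=11 s[j]='b': π[11]=0 (border '')
j=12 s[j]='c': π[12]=1 (border 'c')
j=13 s[j]='b': k: 1→0; π[13]=0 (border '')
j=14 s[j]='c': π[14]=1 (border 'c')
j=15 s[j]='a': k: 1→0; π[15]=0 (border '')
j=16 s[j]='b': π[16]=0 (border '')
j=17 s[j]='c': π[17]=1 (border 'c')
j=18 s[j]='c': π[18]=2 (border 'cc')
j=19 s[j]='c': π[19]=3 (border 'ccc')
j=20 s[j]='b': π[20]=4 (border 'cccb')

[0, 1, 2, 0, 0, 0, 0, 1, 0, 1, 0, 0, 1, 0, 1, 0, 0, 1, 2, 3, 4]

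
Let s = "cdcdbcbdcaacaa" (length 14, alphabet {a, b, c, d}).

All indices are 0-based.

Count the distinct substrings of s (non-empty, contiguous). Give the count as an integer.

rank | idx | suffix
   0 |  13 | a
   1 |  12 | aa
   2 |   9 | aacaa
   3 |  10 | acaa
   4 |   4 | bcbdcaacaa
   5 |   6 | bdcaacaa
   6 |  11 | caa
   7 |   8 | caacaa
   8 |   5 | cbdcaacaa
   9 |   2 | cdbcbdcaacaa
  10 |   0 | cdcdbcbdcaacaa
  11 |   3 | dbcbdcaacaa
  12 |   7 | dcaacaa
  13 |   1 | dcdbcbdcaacaa

SA = [13, 12, 9, 10, 4, 6, 11, 8, 5, 2, 0, 3, 7, 1]
[i] adj suffixes → lcp
  [1] 13/12 → 1 ('a')
  [2] 12/9 → 2 ('aa')
  [3] 9/10 → 1 ('a')
  [4] 10/4 → 0 ('')
  [5] 4/6 → 1 ('b')
  [6] 6/11 → 0 ('')
  [7] 11/8 → 3 ('caa')
  [8] 8/5 → 1 ('c')
  [9] 5/2 → 1 ('c')
  [10] 2/0 → 2 ('cd')
  [11] 0/3 → 0 ('')
  [12] 3/7 → 1 ('d')
  [13] 7/1 → 2 ('dc')

n(n+1)/2 = 14·15/2 = 105
Σ LCP = 0 + 1 + 2 + 1 + 0 + 1 + 0 + 3 + 1 + 1 + 2 + 0 + 1 + 2 = 15
distinct = 105 − 15 = 90

90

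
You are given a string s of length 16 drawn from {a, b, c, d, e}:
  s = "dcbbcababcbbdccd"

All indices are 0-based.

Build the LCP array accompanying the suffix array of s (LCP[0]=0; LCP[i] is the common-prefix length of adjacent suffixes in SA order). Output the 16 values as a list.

rank | idx | suffix
   0 |   5 | ababcbbdccd
   1 |   7 | abcbbdccd
   2 |   6 | babcbbdccd
   3 |   2 | bbcababcbbdccd
   4 |  10 | bbdccd
   5 |   3 | bcababcbbdccd
   6 |   8 | bcbbdccd
   7 |  11 | bdccd
   8 |   4 | cababcbbdccd
   9 |   1 | cbbcababcbbdccd
  10 |   9 | cbbdccd
  11 |  13 | ccd
  12 |  14 | cd
  13 |  15 | d
  14 |   0 | dcbbcababcbbdccd
  15 |  12 | dccd

SA = [5, 7, 6, 2, 10, 3, 8, 11, 4, 1, 9, 13, 14, 15, 0, 12]
i: (SA[i-1],SA[i]) lcp shared
  1: (5,7) 2 'ab'
  2: (7,6) 0 ''
  3: (6,2) 1 'b'
  4: (2,10) 2 'bb'
  5: (10,3) 1 'b'
  6: (3,8) 2 'bc'
  7: (8,11) 1 'b'
  8: (11,4) 0 ''
  9: (4,1) 1 'c'
  10: (1,9) 3 'cbb'
  11: (9,13) 1 'c'
  12: (13,14) 1 'c'
  13: (14,15) 0 ''
  14: (15,0) 1 'd'
  15: (0,12) 2 'dc'

[0, 2, 0, 1, 2, 1, 2, 1, 0, 1, 3, 1, 1, 0, 1, 2]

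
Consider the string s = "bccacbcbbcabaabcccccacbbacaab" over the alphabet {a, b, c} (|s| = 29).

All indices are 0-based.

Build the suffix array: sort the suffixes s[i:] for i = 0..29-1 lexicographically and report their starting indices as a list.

rank→(start, suffix):
  0 → (26, 'aab')
  1 → (12, 'aabcccccacbbacaab')
  2 → (27, 'ab')
  3 → (10, 'abaabcccccacbbacaab')
  4 → (13, 'abcccccacbbacaab')
  5 → (24, 'acaab')
  6 → (20, 'acbbacaab')
  7 → (3, 'acbcbbcabaabcccccacbbacaab')
  8 → (28, 'b')
  9 → (11, 'baabcccccacbbacaab')
  10 → (23, 'bacaab')
  11 → (22, 'bbacaab')
  12 → (7, 'bbcabaabcccccacbbacaab')
  13 → (8, 'bcabaabcccccacbbacaab')
  14 → (5, 'bcbbcabaabcccccacbbacaab')
  15 → (0, 'bccacbcbbcabaabcccccacbbacaab')
  16 → (14, 'bcccccacbbacaab')
  17 → (25, 'caab')
  18 → (9, 'cabaabcccccacbbacaab')
  19 → (19, 'cacbbacaab')
  20 → (2, 'cacbcbbcabaabcccccacbbacaab')
  21 → (21, 'cbbacaab')
  22 → (6, 'cbbcabaabcccccacbbacaab')
  23 → (4, 'cbcbbcabaabcccccacbbacaab')
  24 → (18, 'ccacbbacaab')
  25 → (1, 'ccacbcbbcabaabcccccacbbacaab')
  26 → (17, 'cccacbbacaab')
  27 → (16, 'ccccacbbacaab')
  28 → (15, 'cccccacbbacaab')

[26, 12, 27, 10, 13, 24, 20, 3, 28, 11, 23, 22, 7, 8, 5, 0, 14, 25, 9, 19, 2, 21, 6, 4, 18, 1, 17, 16, 15]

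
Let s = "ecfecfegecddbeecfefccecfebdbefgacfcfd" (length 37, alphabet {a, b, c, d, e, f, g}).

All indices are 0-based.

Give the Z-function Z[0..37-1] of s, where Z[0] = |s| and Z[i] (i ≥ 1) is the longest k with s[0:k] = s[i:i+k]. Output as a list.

Z[0]=37
i=1: i≥r, start 0; Z[1]=0
i=2: i≥r, start 0; Z[2]=0
i=3: i≥r, start 0; Z[3]=4 scan→box=[3,7)
i=4: min(r-i=3, Z[1]=0)=0; Z[4]=0
i=5: min(r-i=2, Z[2]=0)=0; Z[5]=0
i=6: min(r-i=1, Z[3]=4)=1; Z[6]=1
i=7: i≥r, start 0; Z[7]=0
i=8: i≥r, start 0; Z[8]=2 scan→box=[8,10)
i=9: min(r-i=1, Z[1]=0)=0; Z[9]=0
i=10: i≥r, start 0; Z[10]=0
i=11: i≥r, start 0; Z[11]=0
i=12: i≥r, start 0; Z[12]=0
i=13: i≥r, start 0; Z[13]=1 scan→box=[13,14)
i=14: i≥r, start 0; Z[14]=4 scan→box=[14,18)
i=15: min(r-i=3, Z[1]=0)=0; Z[15]=0
i=16: min(r-i=2, Z[2]=0)=0; Z[16]=0
i=17: min(r-i=1, Z[3]=4)=1; Z[17]=1
i=18: i≥r, start 0; Z[18]=0
i=19: i≥r, start 0; Z[19]=0
i=20: i≥r, start 0; Z[20]=0
i=21: i≥r, start 0; Z[21]=4 scan→box=[21,25)
i=22: min(r-i=3, Z[1]=0)=0; Z[22]=0
i=23: min(r-i=2, Z[2]=0)=0; Z[23]=0
i=24: min(r-i=1, Z[3]=4)=1; Z[24]=1
i=25: i≥r, start 0; Z[25]=0
i=26: i≥r, start 0; Z[26]=0
i=27: i≥r, start 0; Z[27]=0
i=28: i≥r, start 0; Z[28]=1 scan→box=[28,29)
i=29: i≥r, start 0; Z[29]=0
i=30: i≥r, start 0; Z[30]=0
i=31: i≥r, start 0; Z[31]=0
i=32: i≥r, start 0; Z[32]=0
i=33: i≥r, start 0; Z[33]=0
i=34: i≥r, start 0; Z[34]=0
i=35: i≥r, start 0; Z[35]=0
i=36: i≥r, start 0; Z[36]=0

[37, 0, 0, 4, 0, 0, 1, 0, 2, 0, 0, 0, 0, 1, 4, 0, 0, 1, 0, 0, 0, 4, 0, 0, 1, 0, 0, 0, 1, 0, 0, 0, 0, 0, 0, 0, 0]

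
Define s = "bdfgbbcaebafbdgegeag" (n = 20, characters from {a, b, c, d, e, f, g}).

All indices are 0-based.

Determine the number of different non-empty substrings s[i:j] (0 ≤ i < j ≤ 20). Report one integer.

195

rank | idx | suffix
   0 |   7 | aebafbdgegeag
   1 |  10 | afbdgegeag
   2 |  18 | ag
   3 |   9 | bafbdgegeag
   4 |   4 | bbcaebafbdgegeag
   5 |   5 | bcaebafbdgegeag
   6 |   0 | bdfgbbcaebafbdgegeag
   7 |  12 | bdgegeag
   8 |   6 | caebafbdgegeag
   9 |   1 | dfgbbcaebafbdgegeag
  10 |  13 | dgegeag
  11 |  17 | eag
  12 |   8 | ebafbdgegeag
  13 |  15 | egeag
  14 |  11 | fbdgegeag
  15 |   2 | fgbbcaebafbdgegeag
  16 |  19 | g
  17 |   3 | gbbcaebafbdgegeag
  18 |  16 | geag
  19 |  14 | gegeag

SA = [7, 10, 18, 9, 4, 5, 0, 12, 6, 1, 13, 17, 8, 15, 11, 2, 19, 3, 16, 14]
rank  pair      lcp
   1  s[7:],s[10:]  1  'a'
   2  s[10:],s[18:]  1  'a'
   3  s[18:],s[9:]  0  ''
   4  s[9:],s[4:]  1  'b'
   5  s[4:],s[5:]  1  'b'
   6  s[5:],s[0:]  1  'b'
   7  s[0:],s[12:]  2  'bd'
   8  s[12:],s[6:]  0  ''
   9  s[6:],s[1:]  0  ''
  10  s[1:],s[13:]  1  'd'
  11  s[13:],s[17:]  0  ''
  12  s[17:],s[8:]  1  'e'
  13  s[8:],s[15:]  1  'e'
  14  s[15:],s[11:]  0  ''
  15  s[11:],s[2:]  1  'f'
  16  s[2:],s[19:]  0  ''
  17  s[19:],s[3:]  1  'g'
  18  s[3:],s[16:]  1  'g'
  19  s[16:],s[14:]  2  'ge'

n(n+1)/2 = 20·21/2 = 210
Σ LCP = 0 + 1 + 1 + 0 + 1 + 1 + 1 + 2 + 0 + 0 + 1 + 0 + 1 + 1 + 0 + 1 + 0 + 1 + 1 + 2 = 15
distinct = 210 − 15 = 195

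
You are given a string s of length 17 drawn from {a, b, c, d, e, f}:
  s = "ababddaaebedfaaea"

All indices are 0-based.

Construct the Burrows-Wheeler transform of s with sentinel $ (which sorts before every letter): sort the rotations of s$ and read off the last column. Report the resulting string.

aefd$baaaaedbeaabd

rank  rotation            last
    0  $ababddaaebedfaaea  a
    1  a$ababddaaebedfaae  e
    2  aaea$ababddaaebedf  f
    3  aaebedfaaea$ababdd  d
    4  ababddaaebedfaaea$  $
    5  abddaaebedfaaea$ab  b
    6  aea$ababddaaebedfa  a
    7  aebedfaaea$ababdda  a
    8  babddaaebedfaaea$a  a
    9  bddaaebedfaaea$aba  a
   10  bedfaaea$ababddaae  e
   11  daaebedfaaea$ababd  d
   12  ddaaebedfaaea$abab  b
   13  dfaaea$ababddaaebe  e
   14  ea$ababddaaebedfaa  a
   15  ebedfaaea$ababddaa  a
   16  edfaaea$ababddaaeb  b
   17  faaea$ababddaaebed  d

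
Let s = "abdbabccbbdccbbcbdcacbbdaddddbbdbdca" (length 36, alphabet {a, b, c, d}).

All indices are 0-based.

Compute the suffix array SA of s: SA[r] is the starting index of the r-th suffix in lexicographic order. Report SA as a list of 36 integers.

rank | idx | suffix
   0 |  35 | a
   1 |   4 | abccbbdccbbcbdcacbbdaddddbbdbdca
   2 |   0 | abdbabccbbdccbbcbdcacbbdaddddbbdbdca
   3 |  19 | acbbdaddddbbdbdca
   4 |  24 | addddbbdbdca
   5 |   3 | babccbbdccbbcbdcacbbdaddddbbdbdca
   6 |  13 | bbcbdcacbbdaddddbbdbdca
   7 |  21 | bbdaddddbbdbdca
   8 |  29 | bbdbdca
   9 |   8 | bbdccbbcbdcacbbdaddddbbdbdca
  10 |  14 | bcbdcacbbdaddddbbdbdca
  11 |   5 | bccbbdccbbcbdcacbbdaddddbbdbdca
  12 |  22 | bdaddddbbdbdca
  13 |   1 | bdbabccbbdccbbcbdcacbbdaddddbbdbdca
  14 |  30 | bdbdca
  15 |  32 | bdca
  16 |  16 | bdcacbbdaddddbbdbdca
  17 |   9 | bdccbbcbdcacbbdaddddbbdbdca
  18 |  34 | ca
  19 |  18 | cacbbdaddddbbdbdca
  20 |  12 | cbbcbdcacbbdaddddbbdbdca
  21 |  20 | cbbdaddddbbdbdca
  22 |   7 | cbbdccbbcbdcacbbdaddddbbdbdca
  23 |  15 | cbdcacbbdaddddbbdbdca
  24 |  11 | ccbbcbdcacbbdaddddbbdbdca
  25 |   6 | ccbbdccbbcbdcacbbdaddddbbdbdca
  26 |  23 | daddddbbdbdca
  27 |   2 | dbabccbbdccbbcbdcacbbdaddddbbdbdca
  28 |  28 | dbbdbdca
  29 |  31 | dbdca
  30 |  33 | dca
  31 |  17 | dcacbbdaddddbbdbdca
  32 |  10 | dccbbcbdcacbbdaddddbbdbdca
  33 |  27 | ddbbdbdca
  34 |  26 | dddbbdbdca
  35 |  25 | ddddbbdbdca

[35, 4, 0, 19, 24, 3, 13, 21, 29, 8, 14, 5, 22, 1, 30, 32, 16, 9, 34, 18, 12, 20, 7, 15, 11, 6, 23, 2, 28, 31, 33, 17, 10, 27, 26, 25]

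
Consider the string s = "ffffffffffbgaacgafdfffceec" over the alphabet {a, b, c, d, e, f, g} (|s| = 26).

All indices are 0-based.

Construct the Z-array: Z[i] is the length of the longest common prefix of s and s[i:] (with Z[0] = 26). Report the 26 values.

Z[0]=26
i=1: outside box; Z[1]=9 scan→box=[1,10)
i=2: min(r-i=8, Z[1]=9)=8; Z[2]=8
i=3: min(r-i=7, Z[2]=8)=7; Z[3]=7
i=4: min(r-i=6, Z[3]=7)=6; Z[4]=6
i=5: min(r-i=5, Z[4]=6)=5; Z[5]=5
i=6: min(r-i=4, Z[5]=5)=4; Z[6]=4
i=7: min(r-i=3, Z[6]=4)=3; Z[7]=3
i=8: min(r-i=2, Z[7]=3)=2; Z[8]=2
i=9: min(r-i=1, Z[8]=2)=1; Z[9]=1
i=10: outside box; Z[10]=0
i=11: outside box; Z[11]=0
i=12: outside box; Z[12]=0
i=13: outside box; Z[13]=0
i=14: outside box; Z[14]=0
i=15: outside box; Z[15]=0
i=16: outside box; Z[16]=0
i=17: outside box; Z[17]=1 scan→box=[17,18)
i=18: outside box; Z[18]=0
i=19: outside box; Z[19]=3 scan→box=[19,22)
i=20: min(r-i=2, Z[1]=9)=2; Z[20]=2
i=21: min(r-i=1, Z[2]=8)=1; Z[21]=1
i=22: outside box; Z[22]=0
i=23: outside box; Z[23]=0
i=24: outside box; Z[24]=0
i=25: outside box; Z[25]=0

[26, 9, 8, 7, 6, 5, 4, 3, 2, 1, 0, 0, 0, 0, 0, 0, 0, 1, 0, 3, 2, 1, 0, 0, 0, 0]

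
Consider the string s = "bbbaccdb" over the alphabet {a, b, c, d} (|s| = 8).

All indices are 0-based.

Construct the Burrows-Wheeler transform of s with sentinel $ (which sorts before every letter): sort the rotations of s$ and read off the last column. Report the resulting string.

rank  rotation   last
    0  $bbbaccdb  b
    1  accdb$bbb  b
    2  b$bbbaccd  d
    3  baccdb$bb  b
    4  bbaccdb$b  b
    5  bbbaccdb$  $
    6  ccdb$bbba  a
    7  cdb$bbbac  c
    8  db$bbbacc  c

bbdbb$acc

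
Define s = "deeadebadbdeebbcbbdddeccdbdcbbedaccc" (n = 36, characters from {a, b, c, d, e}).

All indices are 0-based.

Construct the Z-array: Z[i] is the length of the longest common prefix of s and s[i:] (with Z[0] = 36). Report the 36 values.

Z[0]=36
i=1: fresh scan; Z[1]=0
i=2: fresh scan; Z[2]=0
i=3: fresh scan; Z[3]=0
i=4: fresh scan; Z[4]=2 extend→box=[4,6)
i=5: min(r-i=1, Z[1]=0)=0; Z[5]=0
i=6: fresh scan; Z[6]=0
i=7: fresh scan; Z[7]=0
i=8: fresh scan; Z[8]=1 extend→box=[8,9)
i=9: fresh scan; Z[9]=0
i=10: fresh scan; Z[10]=3 extend→box=[10,13)
i=11: min(r-i=2, Z[1]=0)=0; Z[11]=0
i=12: min(r-i=1, Z[2]=0)=0; Z[12]=0
i=13: fresh scan; Z[13]=0
i=14: fresh scan; Z[14]=0
i=15: fresh scan; Z[15]=0
i=16: fresh scan; Z[16]=0
i=17: fresh scan; Z[17]=0
i=18: fresh scan; Z[18]=1 extend→box=[18,19)
i=19: fresh scan; Z[19]=1 extend→box=[19,20)
i=20: fresh scan; Z[20]=2 extend→box=[20,22)
i=21: min(r-i=1, Z[1]=0)=0; Z[21]=0
i=22: fresh scan; Z[22]=0
i=23: fresh scan; Z[23]=0
i=24: fresh scan; Z[24]=1 extend→box=[24,25)
i=25: fresh scan; Z[25]=0
i=26: fresh scan; Z[26]=1 extend→box=[26,27)
i=27: fresh scan; Z[27]=0
i=28: fresh scan; Z[28]=0
i=29: fresh scan; Z[29]=0
i=30: fresh scan; Z[30]=0
i=31: fresh scan; Z[31]=1 extend→box=[31,32)
i=32: fresh scan; Z[32]=0
i=33: fresh scan; Z[33]=0
i=34: fresh scan; Z[34]=0
i=35: fresh scan; Z[35]=0

[36, 0, 0, 0, 2, 0, 0, 0, 1, 0, 3, 0, 0, 0, 0, 0, 0, 0, 1, 1, 2, 0, 0, 0, 1, 0, 1, 0, 0, 0, 0, 1, 0, 0, 0, 0]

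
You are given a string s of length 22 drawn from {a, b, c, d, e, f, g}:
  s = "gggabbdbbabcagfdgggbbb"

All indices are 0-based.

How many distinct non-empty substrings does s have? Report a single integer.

sorted suffixes:
  #0 SA[0]=3  'abbdbbabcagfdgggbbb'
  #1 SA[1]=9  'abcagfdgggbbb'
  #2 SA[2]=12  'agfdgggbbb'
  #3 SA[3]=21  'b'
  #4 SA[4]=8  'babcagfdgggbbb'
  #5 SA[5]=20  'bb'
  #6 SA[6]=7  'bbabcagfdgggbbb'
  #7 SA[7]=19  'bbb'
  #8 SA[8]=4  'bbdbbabcagfdgggbbb'
  #9 SA[9]=10  'bcagfdgggbbb'
  #10 SA[10]=5  'bdbbabcagfdgggbbb'
  #11 SA[11]=11  'cagfdgggbbb'
  #12 SA[12]=6  'dbbabcagfdgggbbb'
  #13 SA[13]=15  'dgggbbb'
  #14 SA[14]=14  'fdgggbbb'
  #15 SA[15]=2  'gabbdbbabcagfdgggbbb'
  #16 SA[16]=18  'gbbb'
  #17 SA[17]=13  'gfdgggbbb'
  #18 SA[18]=1  'ggabbdbbabcagfdgggbbb'
  #19 SA[19]=17  'ggbbb'
  #20 SA[20]=0  'gggabbdbbabcagfdgggbbb'
  #21 SA[21]=16  'gggbbb'

SA = [3, 9, 12, 21, 8, 20, 7, 19, 4, 10, 5, 11, 6, 15, 14, 2, 18, 13, 1, 17, 0, 16]
[i] adj suffixes → lcp
  [1] 3/9 → 2 ('ab')
  [2] 9/12 → 1 ('a')
  [3] 12/21 → 0 ('')
  [4] 21/8 → 1 ('b')
  [5] 8/20 → 1 ('b')
  [6] 20/7 → 2 ('bb')
  [7] 7/19 → 2 ('bb')
  [8] 19/4 → 2 ('bb')
  [9] 4/10 → 1 ('b')
  [10] 10/5 → 1 ('b')
  [11] 5/11 → 0 ('')
  [12] 11/6 → 0 ('')
  [13] 6/15 → 1 ('d')
  [14] 15/14 → 0 ('')
  [15] 14/2 → 0 ('')
  [16] 2/18 → 1 ('g')
  [17] 18/13 → 1 ('g')
  [18] 13/1 → 1 ('g')
  [19] 1/17 → 2 ('gg')
  [20] 17/0 → 2 ('gg')
  [21] 0/16 → 3 ('ggg')

n(n+1)/2 = 22·23/2 = 253
Σ LCP = 0 + 2 + 1 + 0 + 1 + 1 + 2 + 2 + 2 + 1 + 1 + 0 + 0 + 1 + 0 + 0 + 1 + 1 + 1 + 2 + 2 + 3 = 24
distinct = 253 − 24 = 229

229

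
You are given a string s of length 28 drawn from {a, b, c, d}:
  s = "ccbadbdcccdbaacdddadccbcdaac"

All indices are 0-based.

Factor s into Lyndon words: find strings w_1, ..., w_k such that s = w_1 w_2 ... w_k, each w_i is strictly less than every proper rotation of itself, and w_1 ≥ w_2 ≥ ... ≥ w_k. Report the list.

emit factor 1: 'c' (i=0, period=1)
emit factor 2: 'c' (i=1, period=1)
emit factor 3: 'b' (i=2, period=1)
emit factor 4: 'adbdcccdb' (i=3, period=9)
emit factor 5: 'aacdddadccbcd' (i=12, period=13)
emit factor 6: 'aac' (i=25, period=3)

["c", "c", "b", "adbdcccdb", "aacdddadccbcd", "aac"]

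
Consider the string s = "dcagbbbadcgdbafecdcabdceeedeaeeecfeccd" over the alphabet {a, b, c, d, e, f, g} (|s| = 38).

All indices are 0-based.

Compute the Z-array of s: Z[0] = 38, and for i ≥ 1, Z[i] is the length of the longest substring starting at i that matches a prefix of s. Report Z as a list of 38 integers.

Z[0]=38
i=1: fresh scan; Z[1]=0
i=2: fresh scan; Z[2]=0
i=3: fresh scan; Z[3]=0
i=4: fresh scan; Z[4]=0
i=5: fresh scan; Z[5]=0
i=6: fresh scan; Z[6]=0
i=7: fresh scan; Z[7]=0
i=8: fresh scan; Z[8]=2 scan→box=[8,10)
i=9: min(r-i=1, Z[1]=0)=0; Z[9]=0
i=10: fresh scan; Z[10]=0
i=11: fresh scan; Z[11]=1 scan→box=[11,12)
i=12: fresh scan; Z[12]=0
i=13: fresh scan; Z[13]=0
i=14: fresh scan; Z[14]=0
i=15: fresh scan; Z[15]=0
i=16: fresh scan; Z[16]=0
i=17: fresh scan; Z[17]=3 scan→box=[17,20)
i=18: min(r-i=2, Z[1]=0)=0; Z[18]=0
i=19: min(r-i=1, Z[2]=0)=0; Z[19]=0
i=20: fresh scan; Z[20]=0
i=21: fresh scan; Z[21]=2 scan→box=[21,23)
i=22: min(r-i=1, Z[1]=0)=0; Z[22]=0
i=23: fresh scan; Z[23]=0
i=24: fresh scan; Z[24]=0
i=25: fresh scan; Z[25]=0
i=26: fresh scan; Z[26]=1 scan→box=[26,27)
i=27: fresh scan; Z[27]=0
i=28: fresh scan; Z[28]=0
i=29: fresh scan; Z[29]=0
i=30: fresh scan; Z[30]=0
i=31: fresh scan; Z[31]=0
i=32: fresh scan; Z[32]=0
i=33: fresh scan; Z[33]=0
i=34: fresh scan; Z[34]=0
i=35: fresh scan; Z[35]=0
i=36: fresh scan; Z[36]=0
i=37: fresh scan; Z[37]=1 scan→box=[37,38)

[38, 0, 0, 0, 0, 0, 0, 0, 2, 0, 0, 1, 0, 0, 0, 0, 0, 3, 0, 0, 0, 2, 0, 0, 0, 0, 1, 0, 0, 0, 0, 0, 0, 0, 0, 0, 0, 1]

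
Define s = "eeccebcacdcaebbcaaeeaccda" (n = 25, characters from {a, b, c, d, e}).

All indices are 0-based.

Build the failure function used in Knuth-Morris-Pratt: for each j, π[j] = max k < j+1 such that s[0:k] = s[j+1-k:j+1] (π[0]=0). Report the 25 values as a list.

π[0] = 0
j=1 s[j]='e': π[1]=1 (border 'e')
j=2 s[j]='c': k: 1→0; π[2]=0 (border '')
j=3 s[j]='c': π[3]=0 (border '')
j=4 s[j]='e': π[4]=1 (border 'e')
j=5 s[j]='b': k: 1→0; π[5]=0 (border '')
j=6 s[j]='c': π[6]=0 (border '')
j=7 s[j]='a': π[7]=0 (border '')
j=8 s[j]='c': π[8]=0 (border '')
j=9 s[j]='d': π[9]=0 (border '')
j=10 s[j]='c': π[10]=0 (border '')
j=11 s[j]='a': π[11]=0 (border '')
j=12 s[j]='e': π[12]=1 (border 'e')
j=13 s[j]='b': k: 1→0; π[13]=0 (border '')
j=14 s[j]='b': π[14]=0 (border '')
j=15 s[j]='c': π[15]=0 (border '')
j=16 s[j]='a': π[16]=0 (border '')
j=17 s[j]='a': π[17]=0 (border '')
j=18 s[j]='e': π[18]=1 (border 'e')
j=19 s[j]='e': π[19]=2 (border 'ee')
j=20 s[j]='a': k: 2→1→0; π[20]=0 (border '')
j=21 s[j]='c': π[21]=0 (border '')
j=22 s[j]='c': π[22]=0 (border '')
j=23 s[j]='d': π[23]=0 (border '')
j=24 s[j]='a': π[24]=0 (border '')

[0, 1, 0, 0, 1, 0, 0, 0, 0, 0, 0, 0, 1, 0, 0, 0, 0, 0, 1, 2, 0, 0, 0, 0, 0]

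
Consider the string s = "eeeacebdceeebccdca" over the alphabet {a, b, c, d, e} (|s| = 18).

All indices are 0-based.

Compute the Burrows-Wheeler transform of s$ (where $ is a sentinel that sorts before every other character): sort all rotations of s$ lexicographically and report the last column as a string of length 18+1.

rank  rotation             last
    0  $eeeacebdceeebccdca  a
    1  a$eeeacebdceeebccdc  c
    2  acebdceeebccdca$eee  e
    3  bccdca$eeeacebdceee  e
    4  bdceeebccdca$eeeace  e
    5  ca$eeeacebdceeebccd  d
    6  ccdca$eeeacebdceeeb  b
    7  cdca$eeeacebdceeebc  c
    8  cebdceeebccdca$eeea  a
    9  ceeebccdca$eeeacebd  d
   10  dca$eeeacebdceeebcc  c
   11  dceeebccdca$eeeaceb  b
   12  eacebdceeebccdca$ee  e
   13  ebccdca$eeeacebdcee  e
   14  ebdceeebccdca$eeeac  c
   15  eeacebdceeebccdca$e  e
   16  eebccdca$eeeacebdce  e
   17  eeeacebdceeebccdca$  $
   18  eeebccdca$eeeacebdc  c

aceeedbcadcbeecee$c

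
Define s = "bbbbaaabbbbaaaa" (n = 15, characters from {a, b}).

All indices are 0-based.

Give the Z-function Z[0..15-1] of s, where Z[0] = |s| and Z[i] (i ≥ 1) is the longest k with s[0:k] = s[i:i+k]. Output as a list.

[15, 3, 2, 1, 0, 0, 0, 7, 3, 2, 1, 0, 0, 0, 0]

Z[0]=15
i=1: i≥r, start 0; Z[1]=3 extend→box=[1,4)
i=2: min(r-i=2, Z[1]=3)=2; Z[2]=2
i=3: min(r-i=1, Z[2]=2)=1; Z[3]=1
i=4: i≥r, start 0; Z[4]=0
i=5: i≥r, start 0; Z[5]=0
i=6: i≥r, start 0; Z[6]=0
i=7: i≥r, start 0; Z[7]=7 extend→box=[7,14)
i=8: min(r-i=6, Z[1]=3)=3; Z[8]=3
i=9: min(r-i=5, Z[2]=2)=2; Z[9]=2
i=10: min(r-i=4, Z[3]=1)=1; Z[10]=1
i=11: min(r-i=3, Z[4]=0)=0; Z[11]=0
i=12: min(r-i=2, Z[5]=0)=0; Z[12]=0
i=13: min(r-i=1, Z[6]=0)=0; Z[13]=0
i=14: i≥r, start 0; Z[14]=0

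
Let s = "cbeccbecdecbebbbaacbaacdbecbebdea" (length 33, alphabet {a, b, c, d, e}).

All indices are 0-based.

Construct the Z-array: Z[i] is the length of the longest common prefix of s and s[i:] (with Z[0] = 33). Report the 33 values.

[33, 0, 0, 1, 4, 0, 0, 1, 0, 0, 3, 0, 0, 0, 0, 0, 0, 0, 2, 0, 0, 0, 1, 0, 0, 0, 3, 0, 0, 0, 0, 0, 0]

Z[0]=33
i=1: outside box; Z[1]=0
i=2: outside box; Z[2]=0
i=3: outside box; Z[3]=1 scan→box=[3,4)
i=4: outside box; Z[4]=4 scan→box=[4,8)
i=5: min(r-i=3, Z[1]=0)=0; Z[5]=0
i=6: min(r-i=2, Z[2]=0)=0; Z[6]=0
i=7: min(r-i=1, Z[3]=1)=1; Z[7]=1
i=8: outside box; Z[8]=0
i=9: outside box; Z[9]=0
i=10: outside box; Z[10]=3 scan→box=[10,13)
i=11: min(r-i=2, Z[1]=0)=0; Z[11]=0
i=12: min(r-i=1, Z[2]=0)=0; Z[12]=0
i=13: outside box; Z[13]=0
i=14: outside box; Z[14]=0
i=15: outside box; Z[15]=0
i=16: outside box; Z[16]=0
i=17: outside box; Z[17]=0
i=18: outside box; Z[18]=2 scan→box=[18,20)
i=19: min(r-i=1, Z[1]=0)=0; Z[19]=0
i=20: outside box; Z[20]=0
i=21: outside box; Z[21]=0
i=22: outside box; Z[22]=1 scan→box=[22,23)
i=23: outside box; Z[23]=0
i=24: outside box; Z[24]=0
i=25: outside box; Z[25]=0
i=26: outside box; Z[26]=3 scan→box=[26,29)
i=27: min(r-i=2, Z[1]=0)=0; Z[27]=0
i=28: min(r-i=1, Z[2]=0)=0; Z[28]=0
i=29: outside box; Z[29]=0
i=30: outside box; Z[30]=0
i=31: outside box; Z[31]=0
i=32: outside box; Z[32]=0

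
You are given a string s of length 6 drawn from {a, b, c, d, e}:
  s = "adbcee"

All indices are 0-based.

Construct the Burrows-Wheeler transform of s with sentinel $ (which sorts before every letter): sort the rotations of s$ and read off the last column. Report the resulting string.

rank  rotation last
    0  $adbcee  e
    1  adbcee$  $
    2  bcee$ad  d
    3  cee$adb  b
    4  dbcee$a  a
    5  e$adbce  e
    6  ee$adbc  c

e$dbaec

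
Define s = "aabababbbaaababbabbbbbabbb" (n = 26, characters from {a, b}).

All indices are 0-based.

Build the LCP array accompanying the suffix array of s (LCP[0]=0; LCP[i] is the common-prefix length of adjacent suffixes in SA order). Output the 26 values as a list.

sorted suffixes:
  #0 SA[0]=9  'aaababbabbbbbabbb'
  #1 SA[1]=0  'aabababbbaaababbabbbbbabbb'
  #2 SA[2]=10  'aababbabbbbbabbb'
  #3 SA[3]=1  'abababbbaaababbabbbbbabbb'
  #4 SA[4]=11  'ababbabbbbbabbb'
  #5 SA[5]=3  'ababbbaaababbabbbbbabbb'
  #6 SA[6]=13  'abbabbbbbabbb'
  #7 SA[7]=22  'abbb'
  #8 SA[8]=5  'abbbaaababbabbbbbabbb'
  #9 SA[9]=16  'abbbbbabbb'
  #10 SA[10]=25  'b'
  #11 SA[11]=8  'baaababbabbbbbabbb'
  #12 SA[12]=2  'bababbbaaababbabbbbbabbb'
  #13 SA[13]=12  'babbabbbbbabbb'
  #14 SA[14]=21  'babbb'
  #15 SA[15]=4  'babbbaaababbabbbbbabbb'
  #16 SA[16]=15  'babbbbbabbb'
  #17 SA[17]=24  'bb'
  #18 SA[18]=7  'bbaaababbabbbbbabbb'
  #19 SA[19]=20  'bbabbb'
  #20 SA[20]=14  'bbabbbbbabbb'
  #21 SA[21]=23  'bbb'
  #22 SA[22]=6  'bbbaaababbabbbbbabbb'
  #23 SA[23]=19  'bbbabbb'
  #24 SA[24]=18  'bbbbabbb'
  #25 SA[25]=17  'bbbbbabbb'

SA = [9, 0, 10, 1, 11, 3, 13, 22, 5, 16, 25, 8, 2, 12, 21, 4, 15, 24, 7, 20, 14, 23, 6, 19, 18, 17]
[i] adj suffixes → lcp
  [1] 9/0 → 2 ('aa')
  [2] 0/10 → 5 ('aabab')
  [3] 10/1 → 1 ('a')
  [4] 1/11 → 4 ('abab')
  [5] 11/3 → 5 ('ababb')
  [6] 3/13 → 2 ('ab')
  [7] 13/22 → 3 ('abb')
  [8] 22/5 → 4 ('abbb')
  [9] 5/16 → 4 ('abbb')
  [10] 16/25 → 0 ('')
  [11] 25/8 → 1 ('b')
  [12] 8/2 → 2 ('ba')
  [13] 2/12 → 3 ('bab')
  [14] 12/21 → 4 ('babb')
  [15] 21/4 → 5 ('babbb')
  [16] 4/15 → 5 ('babbb')
  [17] 15/24 → 1 ('b')
  [18] 24/7 → 2 ('bb')
  [19] 7/20 → 3 ('bba')
  [20] 20/14 → 6 ('bbabbb')
  [21] 14/23 → 2 ('bb')
  [22] 23/6 → 3 ('bbb')
  [23] 6/19 → 4 ('bbba')
  [24] 19/18 → 3 ('bbb')
  [25] 18/17 → 4 ('bbbb')

[0, 2, 5, 1, 4, 5, 2, 3, 4, 4, 0, 1, 2, 3, 4, 5, 5, 1, 2, 3, 6, 2, 3, 4, 3, 4]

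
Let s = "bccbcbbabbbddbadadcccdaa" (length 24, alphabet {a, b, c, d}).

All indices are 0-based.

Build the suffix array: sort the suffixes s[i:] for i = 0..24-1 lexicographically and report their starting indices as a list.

rank | idx | suffix
   0 |  23 | a
   1 |  22 | aa
   2 |   7 | abbbddbadadcccdaa
   3 |  14 | adadcccdaa
   4 |  16 | adcccdaa
   5 |   6 | babbbddbadadcccdaa
   6 |  13 | badadcccdaa
   7 |   5 | bbabbbddbadadcccdaa
   8 |   8 | bbbddbadadcccdaa
   9 |   9 | bbddbadadcccdaa
  10 |   3 | bcbbabbbddbadadcccdaa
  11 |   0 | bccbcbbabbbddbadadcccdaa
  12 |  10 | bddbadadcccdaa
  13 |   4 | cbbabbbddbadadcccdaa
  14 |   2 | cbcbbabbbddbadadcccdaa
  15 |   1 | ccbcbbabbbddbadadcccdaa
  16 |  18 | cccdaa
  17 |  19 | ccdaa
  18 |  20 | cdaa
  19 |  21 | daa
  20 |  15 | dadcccdaa
  21 |  12 | dbadadcccdaa
  22 |  17 | dcccdaa
  23 |  11 | ddbadadcccdaa

[23, 22, 7, 14, 16, 6, 13, 5, 8, 9, 3, 0, 10, 4, 2, 1, 18, 19, 20, 21, 15, 12, 17, 11]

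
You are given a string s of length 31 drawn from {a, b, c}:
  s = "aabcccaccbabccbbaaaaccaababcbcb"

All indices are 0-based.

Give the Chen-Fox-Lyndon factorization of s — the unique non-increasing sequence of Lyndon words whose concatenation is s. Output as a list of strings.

["aabcccaccbabccbb", "aaaaccaababcbcb"]

emit factor 1: 'aabcccaccbabccbb' (i=0, period=16)
emit factor 2: 'aaaaccaababcbcb' (i=16, period=15)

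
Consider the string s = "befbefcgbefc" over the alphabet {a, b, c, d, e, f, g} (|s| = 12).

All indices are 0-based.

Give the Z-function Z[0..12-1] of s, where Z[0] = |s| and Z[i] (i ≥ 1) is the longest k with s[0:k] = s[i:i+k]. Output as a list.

Z[0]=12
i=1: fresh scan; Z[1]=0
i=2: fresh scan; Z[2]=0
i=3: fresh scan; Z[3]=3 grow→box=[3,6)
i=4: min(r-i=2, Z[1]=0)=0; Z[4]=0
i=5: min(r-i=1, Z[2]=0)=0; Z[5]=0
i=6: fresh scan; Z[6]=0
i=7: fresh scan; Z[7]=0
i=8: fresh scan; Z[8]=3 grow→box=[8,11)
i=9: min(r-i=2, Z[1]=0)=0; Z[9]=0
i=10: min(r-i=1, Z[2]=0)=0; Z[10]=0
i=11: fresh scan; Z[11]=0

[12, 0, 0, 3, 0, 0, 0, 0, 3, 0, 0, 0]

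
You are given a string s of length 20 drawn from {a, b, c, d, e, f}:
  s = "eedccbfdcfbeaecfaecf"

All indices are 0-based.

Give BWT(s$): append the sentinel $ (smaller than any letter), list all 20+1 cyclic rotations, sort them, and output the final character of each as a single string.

rank  rotation               last
    0  $eedccbfdcfbeaecfaecf  f
    1  aecf$eedccbfdcfbeaecf  f
    2  aecfaecf$eedccbfdcfbe  e
    3  beaecfaecf$eedccbfdcf  f
    4  bfdcfbeaecfaecf$eedcc  c
    5  cbfdcfbeaecfaecf$eedc  c
    6  ccbfdcfbeaecfaecf$eed  d
    7  cf$eedccbfdcfbeaecfae  e
    8  cfaecf$eedccbfdcfbeae  e
    9  cfbeaecfaecf$eedccbfd  d
   10  dccbfdcfbeaecfaecf$ee  e
   11  dcfbeaecfaecf$eedccbf  f
   12  eaecfaecf$eedccbfdcfb  b
   13  ecf$eedccbfdcfbeaecfa  a
   14  ecfaecf$eedccbfdcfbea  a
   15  edccbfdcfbeaecfaecf$e  e
   16  eedccbfdcfbeaecfaecf$  $
   17  f$eedccbfdcfbeaecfaec  c
   18  faecf$eedccbfdcfbeaec  c
   19  fbeaecfaecf$eedccbfdc  c
   20  fdcfbeaecfaecf$eedccb  b

ffefccdeedefbaae$cccb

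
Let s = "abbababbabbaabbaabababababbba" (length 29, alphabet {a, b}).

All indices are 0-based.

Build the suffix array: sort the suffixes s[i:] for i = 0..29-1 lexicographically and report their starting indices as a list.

[28, 15, 11, 16, 18, 20, 3, 22, 12, 8, 0, 5, 24, 27, 14, 10, 17, 19, 2, 21, 7, 4, 23, 26, 13, 9, 1, 6, 25]

sorted suffixes:
  #0 SA[0]=28  'a'
  #1 SA[1]=15  'aabababababbba'
  #2 SA[2]=11  'aabbaabababababbba'
  #3 SA[3]=16  'abababababbba'
  #4 SA[4]=18  'ababababbba'
  #5 SA[5]=20  'abababbba'
  #6 SA[6]=3  'ababbabbaabbaabababababbba'
  #7 SA[7]=22  'ababbba'
  #8 SA[8]=12  'abbaabababababbba'
  #9 SA[9]=8  'abbaabbaabababababbba'
  #10 SA[10]=0  'abbababbabbaabbaabababababbba'
  #11 SA[11]=5  'abbabbaabbaabababababbba'
  #12 SA[12]=24  'abbba'
  #13 SA[13]=27  'ba'
  #14 SA[14]=14  'baabababababbba'
  #15 SA[15]=10  'baabbaabababababbba'
  #16 SA[16]=17  'bababababbba'
  #17 SA[17]=19  'babababbba'
  #18 SA[18]=2  'bababbabbaabbaabababababbba'
  #19 SA[19]=21  'bababbba'
  #20 SA[20]=7  'babbaabbaabababababbba'
  #21 SA[21]=4  'babbabbaabbaabababababbba'
  #22 SA[22]=23  'babbba'
  #23 SA[23]=26  'bba'
  #24 SA[24]=13  'bbaabababababbba'
  #25 SA[25]=9  'bbaabbaabababababbba'
  #26 SA[26]=1  'bbababbabbaabbaabababababbba'
  #27 SA[27]=6  'bbabbaabbaabababababbba'
  #28 SA[28]=25  'bbba'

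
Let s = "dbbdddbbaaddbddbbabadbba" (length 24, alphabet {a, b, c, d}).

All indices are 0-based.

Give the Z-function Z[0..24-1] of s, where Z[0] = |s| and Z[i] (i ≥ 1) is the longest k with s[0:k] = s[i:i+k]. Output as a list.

Z[0]=24
i=1: fresh scan; Z[1]=0
i=2: fresh scan; Z[2]=0
i=3: fresh scan; Z[3]=1 grow→box=[3,4)
i=4: fresh scan; Z[4]=1 grow→box=[4,5)
i=5: fresh scan; Z[5]=3 grow→box=[5,8)
i=6: min(r-i=2, Z[1]=0)=0; Z[6]=0
i=7: min(r-i=1, Z[2]=0)=0; Z[7]=0
i=8: fresh scan; Z[8]=0
i=9: fresh scan; Z[9]=0
i=10: fresh scan; Z[10]=1 grow→box=[10,11)
i=11: fresh scan; Z[11]=2 grow→box=[11,13)
i=12: min(r-i=1, Z[1]=0)=0; Z[12]=0
i=13: fresh scan; Z[13]=1 grow→box=[13,14)
i=14: fresh scan; Z[14]=3 grow→box=[14,17)
i=15: min(r-i=2, Z[1]=0)=0; Z[15]=0
i=16: min(r-i=1, Z[2]=0)=0; Z[16]=0
i=17: fresh scan; Z[17]=0
i=18: fresh scan; Z[18]=0
i=19: fresh scan; Z[19]=0
i=20: fresh scan; Z[20]=3 grow→box=[20,23)
i=21: min(r-i=2, Z[1]=0)=0; Z[21]=0
i=22: min(r-i=1, Z[2]=0)=0; Z[22]=0
i=23: fresh scan; Z[23]=0

[24, 0, 0, 1, 1, 3, 0, 0, 0, 0, 1, 2, 0, 1, 3, 0, 0, 0, 0, 0, 3, 0, 0, 0]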